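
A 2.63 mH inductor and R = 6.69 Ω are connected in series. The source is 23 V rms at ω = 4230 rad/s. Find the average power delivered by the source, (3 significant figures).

X_L = ωL = 11.1 Ω
Z = 6.69 + j11.1 Ω
|Z| = √(6.69² + 11.1²) = 13.0 Ω
∠Z = arctan(11.1/6.69) = 59.0°
I = V/|Z| = 1.77 A
P = VI cos φ = 23 × 1.77 × cos(59.0°) = 21.0 W

21.0 W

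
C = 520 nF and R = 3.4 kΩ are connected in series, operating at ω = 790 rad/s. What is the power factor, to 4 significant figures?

X_C = 1/(ωC) = 2434 Ω
Z = 3400 − j2434 Ω
|Z| = √(3400² + 2434²) = 4182 Ω
∠Z = arctan(-2434/3400) = -35.60°
cos φ = cos(-35.60°) = 0.8131

0.8131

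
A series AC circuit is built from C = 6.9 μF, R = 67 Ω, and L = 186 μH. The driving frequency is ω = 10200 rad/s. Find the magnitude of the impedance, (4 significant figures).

68.12 Ω

X_L = ωL = 1.897 Ω
X_C = 1/(ωC) = 14.21 Ω
Net reactance X = X_L − X_C = -12.31 Ω
Z = 67.00 − j12.31 Ω
|Z| = √(67.00² + 12.31²) = 68.12 Ω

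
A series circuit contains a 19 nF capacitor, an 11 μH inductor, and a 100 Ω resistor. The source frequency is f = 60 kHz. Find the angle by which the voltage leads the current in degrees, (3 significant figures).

-53.6°

ω = 2πf = 377000 rad/s
X_L = ωL = 4.15 Ω
X_C = 1/(ωC) = 140 Ω
Net reactance X = X_L − X_C = -135 Ω
Z = 100 − j135 Ω
|Z| = √(100² + 135²) = 168 Ω
∠Z = arctan(-135/100) = -53.6°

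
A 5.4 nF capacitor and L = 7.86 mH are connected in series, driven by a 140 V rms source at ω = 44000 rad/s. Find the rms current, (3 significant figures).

36.2 mA

X_L = ωL = 346 Ω
X_C = 1/(ωC) = 4210 Ω
Net reactance X = X_L − X_C = -3860 Ω
Z = − j3860 Ω
|Z| = √(0² + 3860²) = 3860 Ω
I = V/|Z| = 140/3860 = 36.2 mA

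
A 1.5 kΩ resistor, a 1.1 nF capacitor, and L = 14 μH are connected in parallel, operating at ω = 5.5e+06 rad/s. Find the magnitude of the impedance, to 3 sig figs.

143 Ω

X_L = ωL = 77.0 Ω
X_C = 1/(ωC) = 165 Ω
Parallel: admittances add. Y = 1/R + 1/(jωL) + jωC
Y = (0.000667 − j0.00694) S
|Y| = 0.00697 S → |Z| = 1/|Y| = 143 Ω, ∠Z = −∠Y = 84.5°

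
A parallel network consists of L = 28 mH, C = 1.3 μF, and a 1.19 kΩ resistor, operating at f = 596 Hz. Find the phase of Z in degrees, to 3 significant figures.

79.8°

ω = 2πf = 3745 rad/s
X_L = ωL = 105 Ω
X_C = 1/(ωC) = 205 Ω
Parallel: admittances add. Y = 1/R + 1/(jωL) + jωC
Y = (0.000840 − j0.00467) S
|Y| = 0.00474 S → |Z| = 1/|Y| = 211 Ω, ∠Z = −∠Y = 79.8°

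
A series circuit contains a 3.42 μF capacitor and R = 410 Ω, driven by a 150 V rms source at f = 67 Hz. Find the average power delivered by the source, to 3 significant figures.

14.2 W

ω = 2πf = 421.0 rad/s
X_C = 1/(ωC) = 695 Ω
Z = 410 − j695 Ω
|Z| = √(410² + 695²) = 807 Ω
∠Z = arctan(-695/410) = -59.4°
I = V/|Z| = 186 mA
P = VI cos φ = 150 × 0.186 × cos(-59.4°) = 14.2 W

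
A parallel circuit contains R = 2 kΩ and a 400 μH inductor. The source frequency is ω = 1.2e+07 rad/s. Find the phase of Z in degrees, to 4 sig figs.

22.62°

X_L = ωL = 4800 Ω
Parallel: admittances add. Y = 1/R + 1/(jωL)
Y = (0.0005000 − j0.0002083) S
|Y| = 0.0005417 S → |Z| = 1/|Y| = 1846 Ω, ∠Z = −∠Y = 22.62°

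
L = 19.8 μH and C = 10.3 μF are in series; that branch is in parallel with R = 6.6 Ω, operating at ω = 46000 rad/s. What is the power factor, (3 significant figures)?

0.179

X_L = ωL = 0.911 Ω
X_C = 1/(ωC) = 2.11 Ω
Branch 1: Z₁ = R = 6.60 Ω
Branch 2 (series LC): Z₂ = j(X_L − X_C) = −j1.20 Ω
Parallel: Z = Z₁Z₂/(Z₁+Z₂), |Z| = 1.18 Ω, ∠Z = -79.7°
cos φ = cos(-79.7°) = 0.179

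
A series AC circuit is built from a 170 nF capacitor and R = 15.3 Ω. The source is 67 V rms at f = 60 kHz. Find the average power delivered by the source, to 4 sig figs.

143.8 W

ω = 2πf = 377000 rad/s
X_C = 1/(ωC) = 15.60 Ω
Z = 15.30 − j15.60 Ω
|Z| = √(15.30² + 15.60²) = 21.85 Ω
∠Z = arctan(-15.60/15.30) = -45.56°
I = V/|Z| = 3.066 A
P = VI cos φ = 67 × 3.066 × cos(-45.56°) = 143.8 W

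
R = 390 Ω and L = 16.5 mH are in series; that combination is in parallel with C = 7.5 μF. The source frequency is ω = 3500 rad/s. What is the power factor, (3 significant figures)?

X_L = ωL = 57.8 Ω
X_C = 1/(ωC) = 38.1 Ω
Branch 1 (R+jX_L): Z₁ = 390 + j57.8 Ω, |Z₁| = 394 Ω
Branch 2 (−jX_C): Z₂ = −j38.1 Ω
Parallel: Z = Z₁Z₂/(Z₁+Z₂), |Z| = 38.5 Ω, ∠Z = -84.5°
cos φ = cos(-84.5°) = 0.0965

0.0965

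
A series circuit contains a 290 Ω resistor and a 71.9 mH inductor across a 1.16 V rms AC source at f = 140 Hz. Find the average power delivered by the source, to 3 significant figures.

4.43 mW

ω = 2πf = 879.6 rad/s
X_L = ωL = 63.2 Ω
Z = 290 + j63.2 Ω
|Z| = √(290² + 63.2²) = 297 Ω
∠Z = arctan(63.2/290) = 12.3°
I = V/|Z| = 3.91 mA
P = VI cos φ = 1.16 × 0.00391 × cos(12.3°) = 4.43 mW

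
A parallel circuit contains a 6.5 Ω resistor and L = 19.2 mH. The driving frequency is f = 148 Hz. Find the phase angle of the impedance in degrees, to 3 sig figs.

20.0°

ω = 2πf = 929.9 rad/s
X_L = ωL = 17.9 Ω
Parallel: admittances add. Y = 1/R + 1/(jωL)
Y = (0.154 − j0.0560) S
|Y| = 0.164 S → |Z| = 1/|Y| = 6.11 Ω, ∠Z = −∠Y = 20.0°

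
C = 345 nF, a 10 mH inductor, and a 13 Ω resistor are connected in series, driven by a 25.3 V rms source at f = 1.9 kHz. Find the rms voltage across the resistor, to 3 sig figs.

2.65 V

ω = 2πf = 11940 rad/s
X_L = ωL = 119 Ω
X_C = 1/(ωC) = 243 Ω
Net reactance X = X_L − X_C = -123 Ω
Z = 13.0 − j123 Ω
|Z| = √(13.0² + 123²) = 124 Ω
I = V/|Z| = 204 mA
V_R = I·|Z_R| = 0.204 × 13.0 = 2.65 V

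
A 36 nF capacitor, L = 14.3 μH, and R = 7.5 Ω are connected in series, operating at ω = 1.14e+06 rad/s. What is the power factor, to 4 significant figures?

X_L = ωL = 16.30 Ω
X_C = 1/(ωC) = 24.37 Ω
Net reactance X = X_L − X_C = -8.064 Ω
Z = 7.500 − j8.064 Ω
|Z| = √(7.500² + 8.064²) = 11.01 Ω
∠Z = arctan(-8.064/7.500) = -47.08°
cos φ = cos(-47.08°) = 0.6810

0.6810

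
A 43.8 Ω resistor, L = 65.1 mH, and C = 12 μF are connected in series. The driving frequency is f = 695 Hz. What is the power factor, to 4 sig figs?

0.1630

ω = 2πf = 4367 rad/s
X_L = ωL = 284.3 Ω
X_C = 1/(ωC) = 19.08 Ω
Net reactance X = X_L − X_C = 265.2 Ω
Z = 43.80 + j265.2 Ω
|Z| = √(43.80² + 265.2²) = 268.8 Ω
∠Z = arctan(265.2/43.80) = 80.62°
cos φ = cos(80.62°) = 0.1630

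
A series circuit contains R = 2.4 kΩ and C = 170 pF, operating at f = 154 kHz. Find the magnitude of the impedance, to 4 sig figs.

ω = 2πf = 967600 rad/s
X_C = 1/(ωC) = 6079 Ω
Z = 2400 − j6079 Ω
|Z| = √(2400² + 6079²) = 6536 Ω

6536 Ω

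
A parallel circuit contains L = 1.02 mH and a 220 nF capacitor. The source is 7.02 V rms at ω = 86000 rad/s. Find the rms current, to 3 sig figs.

52.8 mA

X_L = ωL = 87.7 Ω
X_C = 1/(ωC) = 52.9 Ω
Parallel: admittances add. Y = 1/(jωL) + jωC
Y = (0 + j0.00752) S
|Y| = 0.00752 S → |Z| = 1/|Y| = 133 Ω, ∠Z = −∠Y = -90.0°
I = V/|Z| = 7.02/133 = 52.8 mA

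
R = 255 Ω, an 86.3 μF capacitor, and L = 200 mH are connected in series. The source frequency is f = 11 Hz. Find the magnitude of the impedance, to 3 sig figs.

ω = 2πf = 69.12 rad/s
X_L = ωL = 13.8 Ω
X_C = 1/(ωC) = 168 Ω
Net reactance X = X_L − X_C = -154 Ω
Z = 255 − j154 Ω
|Z| = √(255² + 154²) = 298 Ω

298 Ω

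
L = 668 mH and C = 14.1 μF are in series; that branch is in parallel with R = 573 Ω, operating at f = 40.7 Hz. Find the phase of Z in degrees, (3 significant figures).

ω = 2πf = 255.7 rad/s
X_L = ωL = 171 Ω
X_C = 1/(ωC) = 277 Ω
Branch 1: Z₁ = R = 573 Ω
Branch 2 (series LC): Z₂ = j(X_L − X_C) = −j107 Ω
Parallel: Z = Z₁Z₂/(Z₁+Z₂), |Z| = 105 Ω, ∠Z = -79.5°

-79.5°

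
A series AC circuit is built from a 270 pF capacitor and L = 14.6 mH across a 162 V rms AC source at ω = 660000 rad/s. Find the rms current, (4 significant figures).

X_L = ωL = 9636 Ω
X_C = 1/(ωC) = 5612 Ω
Net reactance X = X_L − X_C = 4024 Ω
Z = j4024 Ω
|Z| = √(0² + 4024²) = 4024 Ω
I = V/|Z| = 162/4024 = 40.26 mA

40.26 mA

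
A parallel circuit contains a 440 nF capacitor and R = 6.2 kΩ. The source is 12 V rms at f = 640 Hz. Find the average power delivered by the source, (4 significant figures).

23.23 mW

ω = 2πf = 4021 rad/s
X_C = 1/(ωC) = 565.2 Ω
Parallel: admittances add. Y = 1/R + jωC
Y = (0.0001613 + j0.001769) S
|Y| = 0.001777 S → |Z| = 1/|Y| = 562.8 Ω, ∠Z = −∠Y = -84.79°
I = V/|Z| = 21.32 mA
P = VI cos φ = 12 × 0.02132 × cos(-84.79°) = 23.23 mW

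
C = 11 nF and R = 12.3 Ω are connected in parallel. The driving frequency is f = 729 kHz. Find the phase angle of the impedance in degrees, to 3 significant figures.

-31.8°

ω = 2πf = 4.58e+06 rad/s
X_C = 1/(ωC) = 19.8 Ω
Parallel: admittances add. Y = 1/R + jωC
Y = (0.0813 + j0.0504) S
|Y| = 0.0956 S → |Z| = 1/|Y| = 10.5 Ω, ∠Z = −∠Y = -31.8°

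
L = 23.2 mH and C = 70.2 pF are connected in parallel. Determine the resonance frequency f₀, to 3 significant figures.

ω₀ = 1/√(LC) = 1/√(0.0232 × 7.02e-11) = 783600 rad/s
f₀ = ω₀/(2π) = 125 kHz

125 kHz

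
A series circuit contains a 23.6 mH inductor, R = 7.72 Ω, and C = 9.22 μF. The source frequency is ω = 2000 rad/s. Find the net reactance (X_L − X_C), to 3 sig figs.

X_L = ωL = 47.2 Ω
X_C = 1/(ωC) = 54.2 Ω
X = 47.2 − 54.2 = -7.03 Ω

-7.03 Ω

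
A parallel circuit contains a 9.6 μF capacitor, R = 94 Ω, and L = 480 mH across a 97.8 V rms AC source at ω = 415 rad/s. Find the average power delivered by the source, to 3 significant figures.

102 W

X_L = ωL = 199 Ω
X_C = 1/(ωC) = 251 Ω
Parallel: admittances add. Y = 1/R + 1/(jωL) + jωC
Y = (0.0106 − j0.00104) S
|Y| = 0.0107 S → |Z| = 1/|Y| = 93.6 Ω, ∠Z = −∠Y = 5.56°
I = V/|Z| = 1.05 A
P = VI cos φ = 97.8 × 1.05 × cos(5.56°) = 102 W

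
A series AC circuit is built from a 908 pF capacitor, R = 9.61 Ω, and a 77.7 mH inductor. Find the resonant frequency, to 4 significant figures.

ω₀ = 1/√(LC) = 1/√(0.0777 × 9.08e-10) = 119100 rad/s
f₀ = ω₀/(2π) = 18.95 kHz

18.95 kHz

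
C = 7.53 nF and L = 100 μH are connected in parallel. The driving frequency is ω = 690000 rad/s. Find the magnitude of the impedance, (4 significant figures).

X_L = ωL = 69.00 Ω
X_C = 1/(ωC) = 192.5 Ω
Parallel: admittances add. Y = 1/(jωL) + jωC
Y = (0 − j0.009297) S
|Y| = 0.009297 S → |Z| = 1/|Y| = 107.6 Ω, ∠Z = −∠Y = 90.00°

107.6 Ω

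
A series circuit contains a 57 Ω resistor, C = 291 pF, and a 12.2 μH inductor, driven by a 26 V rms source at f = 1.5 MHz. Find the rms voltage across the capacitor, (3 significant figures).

37.0 V

ω = 2πf = 9.425e+06 rad/s
X_L = ωL = 115 Ω
X_C = 1/(ωC) = 365 Ω
Net reactance X = X_L − X_C = -250 Ω
Z = 57.0 − j250 Ω
|Z| = √(57.0² + 250²) = 256 Ω
I = V/|Z| = 102 mA
V_C = I·|Z_C| = 0.102 × 365 = 37.0 V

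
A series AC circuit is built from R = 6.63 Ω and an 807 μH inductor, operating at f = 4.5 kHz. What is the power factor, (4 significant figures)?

ω = 2πf = 28270 rad/s
X_L = ωL = 22.82 Ω
Z = 6.630 + j22.82 Ω
|Z| = √(6.630² + 22.82²) = 23.76 Ω
∠Z = arctan(22.82/6.630) = 73.80°
cos φ = cos(73.80°) = 0.2790

0.2790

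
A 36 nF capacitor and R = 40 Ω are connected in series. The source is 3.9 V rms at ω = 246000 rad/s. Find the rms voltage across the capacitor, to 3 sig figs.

3.68 V

X_C = 1/(ωC) = 113 Ω
Z = 40.0 − j113 Ω
|Z| = √(40.0² + 113²) = 120 Ω
I = V/|Z| = 32.6 mA
V_C = I·|Z_C| = 0.0326 × 113 = 3.68 V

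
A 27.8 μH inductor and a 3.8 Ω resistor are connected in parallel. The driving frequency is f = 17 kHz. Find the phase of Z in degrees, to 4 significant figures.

ω = 2πf = 106800 rad/s
X_L = ωL = 2.969 Ω
Parallel: admittances add. Y = 1/R + 1/(jωL)
Y = (0.2632 − j0.3368) S
|Y| = 0.4274 S → |Z| = 1/|Y| = 2.340 Ω, ∠Z = −∠Y = 51.99°

51.99°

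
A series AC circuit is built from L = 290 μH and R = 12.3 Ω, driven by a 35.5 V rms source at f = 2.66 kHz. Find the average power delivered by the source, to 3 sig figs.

88.7 W

ω = 2πf = 16710 rad/s
X_L = ωL = 4.85 Ω
Z = 12.3 + j4.85 Ω
|Z| = √(12.3² + 4.85²) = 13.2 Ω
∠Z = arctan(4.85/12.3) = 21.5°
I = V/|Z| = 2.69 A
P = VI cos φ = 35.5 × 2.69 × cos(21.5°) = 88.7 W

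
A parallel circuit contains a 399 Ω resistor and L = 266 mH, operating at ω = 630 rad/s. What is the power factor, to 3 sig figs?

X_L = ωL = 168 Ω
Parallel: admittances add. Y = 1/R + 1/(jωL)
Y = (0.00251 − j0.00597) S
|Y| = 0.00647 S → |Z| = 1/|Y| = 155 Ω, ∠Z = −∠Y = 67.2°
cos φ = cos(67.2°) = 0.387

0.387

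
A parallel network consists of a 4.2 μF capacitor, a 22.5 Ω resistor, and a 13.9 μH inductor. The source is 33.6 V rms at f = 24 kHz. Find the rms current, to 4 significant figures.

ω = 2πf = 150800 rad/s
X_L = ωL = 2.096 Ω
X_C = 1/(ωC) = 1.579 Ω
Parallel: admittances add. Y = 1/R + 1/(jωL) + jωC
Y = (0.04444 + j0.1563) S
|Y| = 0.1625 S → |Z| = 1/|Y| = 6.155 Ω, ∠Z = −∠Y = -74.12°
I = V/|Z| = 33.6/6.155 = 5.459 A

5.459 A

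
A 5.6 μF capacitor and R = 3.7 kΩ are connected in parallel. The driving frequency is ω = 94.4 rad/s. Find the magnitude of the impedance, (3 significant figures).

X_C = 1/(ωC) = 1890 Ω
Parallel: admittances add. Y = 1/R + jωC
Y = (0.000270 + j0.000529) S
|Y| = 0.000594 S → |Z| = 1/|Y| = 1680 Ω, ∠Z = −∠Y = -62.9°

1680 Ω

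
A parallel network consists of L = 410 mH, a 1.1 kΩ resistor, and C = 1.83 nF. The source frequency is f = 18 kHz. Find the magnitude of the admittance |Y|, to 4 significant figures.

ω = 2πf = 113100 rad/s
X_L = ωL = 46370 Ω
X_C = 1/(ωC) = 4832 Ω
Parallel: admittances add. Y = 1/R + 1/(jωL) + jωC
Y = (0.0009091 + j0.0001854) S
|Y| = 0.0009278 S → |Z| = 1/|Y| = 1078 Ω, ∠Z = −∠Y = -11.53°

927.8 μS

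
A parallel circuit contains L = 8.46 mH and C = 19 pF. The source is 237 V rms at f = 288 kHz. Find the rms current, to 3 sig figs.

7.33 mA

ω = 2πf = 1.81e+06 rad/s
X_L = ωL = 15300 Ω
X_C = 1/(ωC) = 29100 Ω
Parallel: admittances add. Y = 1/(jωL) + jωC
Y = (0 − j3.09e-05) S
|Y| = 3.09e-05 S → |Z| = 1/|Y| = 32300 Ω, ∠Z = −∠Y = 90.0°
I = V/|Z| = 237/32300 = 7.33 mA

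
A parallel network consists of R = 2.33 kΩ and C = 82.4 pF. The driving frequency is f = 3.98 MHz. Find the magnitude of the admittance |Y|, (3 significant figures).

2.10 mS

ω = 2πf = 2.501e+07 rad/s
X_C = 1/(ωC) = 485 Ω
Parallel: admittances add. Y = 1/R + jωC
Y = (0.000429 + j0.00206) S
|Y| = 0.00210 S → |Z| = 1/|Y| = 475 Ω, ∠Z = −∠Y = -78.2°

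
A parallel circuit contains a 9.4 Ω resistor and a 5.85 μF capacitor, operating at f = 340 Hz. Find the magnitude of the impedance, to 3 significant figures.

ω = 2πf = 2136 rad/s
X_C = 1/(ωC) = 80.0 Ω
Parallel: admittances add. Y = 1/R + jωC
Y = (0.106 + j0.0125) S
|Y| = 0.107 S → |Z| = 1/|Y| = 9.34 Ω, ∠Z = −∠Y = -6.70°

9.34 Ω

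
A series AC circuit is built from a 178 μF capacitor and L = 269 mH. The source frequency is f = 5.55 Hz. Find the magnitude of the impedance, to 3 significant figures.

152 Ω

ω = 2πf = 34.87 rad/s
X_L = ωL = 9.38 Ω
X_C = 1/(ωC) = 161 Ω
Net reactance X = X_L − X_C = -152 Ω
Z = − j152 Ω
|Z| = √(0² + 152²) = 152 Ω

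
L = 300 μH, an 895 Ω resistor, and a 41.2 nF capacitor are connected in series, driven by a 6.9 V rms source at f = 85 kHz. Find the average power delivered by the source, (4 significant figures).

ω = 2πf = 534100 rad/s
X_L = ωL = 160.2 Ω
X_C = 1/(ωC) = 45.45 Ω
Net reactance X = X_L − X_C = 114.8 Ω
Z = 895.0 + j114.8 Ω
|Z| = √(895.0² + 114.8²) = 902.3 Ω
∠Z = arctan(114.8/895.0) = 7.308°
I = V/|Z| = 7.647 mA
P = VI cos φ = 6.9 × 0.007647 × cos(7.308°) = 52.33 mW

52.33 mW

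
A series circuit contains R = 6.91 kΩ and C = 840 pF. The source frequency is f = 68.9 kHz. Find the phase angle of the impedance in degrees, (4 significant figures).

ω = 2πf = 432900 rad/s
X_C = 1/(ωC) = 2750 Ω
Z = 6910 − j2750 Ω
|Z| = √(6910² + 2750²) = 7437 Ω
∠Z = arctan(-2750/6910) = -21.70°

-21.70°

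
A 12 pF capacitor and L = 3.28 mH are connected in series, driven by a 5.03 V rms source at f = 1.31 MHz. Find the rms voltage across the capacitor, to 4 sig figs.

3.018 V

ω = 2πf = 8.231e+06 rad/s
X_L = ωL = 27000 Ω
X_C = 1/(ωC) = 10120 Ω
Net reactance X = X_L − X_C = 16870 Ω
Z = j16870 Ω
|Z| = √(0² + 16870²) = 16870 Ω
I = V/|Z| = 298.1 μA
V_C = I·|Z_C| = 0.0002981 × 10120 = 3.018 V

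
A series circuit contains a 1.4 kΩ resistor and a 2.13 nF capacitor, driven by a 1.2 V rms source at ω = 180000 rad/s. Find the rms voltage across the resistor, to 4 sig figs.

X_C = 1/(ωC) = 2608 Ω
Z = 1400 − j2608 Ω
|Z| = √(1400² + 2608²) = 2960 Ω
I = V/|Z| = 405.4 μA
V_R = I·|Z_R| = 0.0004054 × 1400 = 0.5675 V

0.5675 V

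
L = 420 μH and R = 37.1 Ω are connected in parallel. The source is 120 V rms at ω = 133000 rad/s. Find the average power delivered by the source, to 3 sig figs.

388 W

X_L = ωL = 55.9 Ω
Parallel: admittances add. Y = 1/R + 1/(jωL)
Y = (0.0270 − j0.0179) S
|Y| = 0.0324 S → |Z| = 1/|Y| = 30.9 Ω, ∠Z = −∠Y = 33.6°
I = V/|Z| = 3.88 A
P = VI cos φ = 120 × 3.88 × cos(33.6°) = 388 W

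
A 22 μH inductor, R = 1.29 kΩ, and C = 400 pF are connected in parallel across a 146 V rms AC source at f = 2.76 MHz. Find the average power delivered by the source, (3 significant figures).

16.5 W

ω = 2πf = 1.734e+07 rad/s
X_L = ωL = 382 Ω
X_C = 1/(ωC) = 144 Ω
Parallel: admittances add. Y = 1/R + 1/(jωL) + jωC
Y = (0.000775 + j0.00432) S
|Y| = 0.00438 S → |Z| = 1/|Y| = 228 Ω, ∠Z = −∠Y = -79.8°
I = V/|Z| = 640 mA
P = VI cos φ = 146 × 0.640 × cos(-79.8°) = 16.5 W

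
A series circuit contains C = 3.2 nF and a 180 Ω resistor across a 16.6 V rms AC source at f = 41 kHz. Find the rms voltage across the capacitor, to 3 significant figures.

ω = 2πf = 257600 rad/s
X_C = 1/(ωC) = 1210 Ω
Z = 180 − j1210 Ω
|Z| = √(180² + 1210²) = 1230 Ω
I = V/|Z| = 13.5 mA
V_C = I·|Z_C| = 0.0135 × 1210 = 16.4 V

16.4 V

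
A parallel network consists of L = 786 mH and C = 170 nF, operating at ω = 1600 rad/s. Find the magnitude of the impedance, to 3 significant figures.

1910 Ω

X_L = ωL = 1260 Ω
X_C = 1/(ωC) = 3680 Ω
Parallel: admittances add. Y = 1/(jωL) + jωC
Y = (0 − j0.000523) S
|Y| = 0.000523 S → |Z| = 1/|Y| = 1910 Ω, ∠Z = −∠Y = 90.0°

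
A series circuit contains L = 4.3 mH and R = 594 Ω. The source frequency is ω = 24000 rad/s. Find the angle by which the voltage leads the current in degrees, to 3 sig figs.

X_L = ωL = 103 Ω
Z = 594 + j103 Ω
|Z| = √(594² + 103²) = 603 Ω
∠Z = arctan(103/594) = 9.86°

9.86°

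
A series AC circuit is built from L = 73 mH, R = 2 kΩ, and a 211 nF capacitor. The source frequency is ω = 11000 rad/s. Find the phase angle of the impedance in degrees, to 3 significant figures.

10.5°

X_L = ωL = 803 Ω
X_C = 1/(ωC) = 431 Ω
Net reactance X = X_L − X_C = 372 Ω
Z = 2000 + j372 Ω
|Z| = √(2000² + 372²) = 2030 Ω
∠Z = arctan(372/2000) = 10.5°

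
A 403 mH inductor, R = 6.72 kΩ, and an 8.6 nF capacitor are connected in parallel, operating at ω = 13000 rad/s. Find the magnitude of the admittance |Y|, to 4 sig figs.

168.5 μS

X_L = ωL = 5239 Ω
X_C = 1/(ωC) = 8945 Ω
Parallel: admittances add. Y = 1/R + 1/(jωL) + jωC
Y = (0.0001488 − j7.908e-05) S
|Y| = 0.0001685 S → |Z| = 1/|Y| = 5934 Ω, ∠Z = −∠Y = 27.99°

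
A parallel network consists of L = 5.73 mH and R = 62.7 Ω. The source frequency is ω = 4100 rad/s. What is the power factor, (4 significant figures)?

X_L = ωL = 23.49 Ω
Parallel: admittances add. Y = 1/R + 1/(jωL)
Y = (0.01595 − j0.04257) S
|Y| = 0.04546 S → |Z| = 1/|Y| = 22.00 Ω, ∠Z = −∠Y = 69.46°
cos φ = cos(69.46°) = 0.3509

0.3509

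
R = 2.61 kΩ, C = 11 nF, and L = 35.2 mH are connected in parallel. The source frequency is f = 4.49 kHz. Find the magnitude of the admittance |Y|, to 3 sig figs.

ω = 2πf = 28210 rad/s
X_L = ωL = 993 Ω
X_C = 1/(ωC) = 3220 Ω
Parallel: admittances add. Y = 1/R + 1/(jωL) + jωC
Y = (0.000383 − j0.000697) S
|Y| = 0.000795 S → |Z| = 1/|Y| = 1260 Ω, ∠Z = −∠Y = 61.2°

795 μS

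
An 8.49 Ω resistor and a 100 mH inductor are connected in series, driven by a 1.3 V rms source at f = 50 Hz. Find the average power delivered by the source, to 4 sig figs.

ω = 2πf = 314.2 rad/s
X_L = ωL = 31.42 Ω
Z = 8.490 + j31.42 Ω
|Z| = √(8.490² + 31.42²) = 32.54 Ω
∠Z = arctan(31.42/8.490) = 74.88°
I = V/|Z| = 39.95 mA
P = VI cos φ = 1.3 × 0.03995 × cos(74.88°) = 13.55 mW

13.55 mW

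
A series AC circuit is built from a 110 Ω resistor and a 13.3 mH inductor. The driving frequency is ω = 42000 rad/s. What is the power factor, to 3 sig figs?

X_L = ωL = 559 Ω
Z = 110 + j559 Ω
|Z| = √(110² + 559²) = 569 Ω
∠Z = arctan(559/110) = 78.9°
cos φ = cos(78.9°) = 0.193

0.193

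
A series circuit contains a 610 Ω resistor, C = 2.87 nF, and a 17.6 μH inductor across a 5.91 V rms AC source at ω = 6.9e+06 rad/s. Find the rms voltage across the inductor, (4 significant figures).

X_L = ωL = 121.4 Ω
X_C = 1/(ωC) = 50.50 Ω
Net reactance X = X_L − X_C = 70.94 Ω
Z = 610.0 + j70.94 Ω
|Z| = √(610.0² + 70.94²) = 614.1 Ω
I = V/|Z| = 9.624 mA
V_L = I·|Z_L| = 0.009624 × 121.4 = 1.169 V

1.169 V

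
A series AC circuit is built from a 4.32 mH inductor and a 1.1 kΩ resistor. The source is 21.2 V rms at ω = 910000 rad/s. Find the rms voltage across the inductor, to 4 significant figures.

20.42 V

X_L = ωL = 3931 Ω
Z = 1100 + j3931 Ω
|Z| = √(1100² + 3931²) = 4082 Ω
I = V/|Z| = 5.193 mA
V_L = I·|Z_L| = 0.005193 × 3931 = 20.42 V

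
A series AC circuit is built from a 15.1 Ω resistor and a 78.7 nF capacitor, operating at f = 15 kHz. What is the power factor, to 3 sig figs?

ω = 2πf = 94250 rad/s
X_C = 1/(ωC) = 135 Ω
Z = 15.1 − j135 Ω
|Z| = √(15.1² + 135²) = 136 Ω
∠Z = arctan(-135/15.1) = -83.6°
cos φ = cos(-83.6°) = 0.111

0.111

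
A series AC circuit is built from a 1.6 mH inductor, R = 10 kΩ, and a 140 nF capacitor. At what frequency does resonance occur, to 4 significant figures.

ω₀ = 1/√(LC) = 1/√(0.0016 × 1.4e-07) = 66820 rad/s
f₀ = ω₀/(2π) = 10.63 kHz

10.63 kHz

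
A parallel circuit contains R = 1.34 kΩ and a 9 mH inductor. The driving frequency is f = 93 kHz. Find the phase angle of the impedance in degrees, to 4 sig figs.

ω = 2πf = 584300 rad/s
X_L = ωL = 5259 Ω
Parallel: admittances add. Y = 1/R + 1/(jωL)
Y = (0.0007463 − j0.0001901) S
|Y| = 0.0007701 S → |Z| = 1/|Y| = 1299 Ω, ∠Z = −∠Y = 14.29°

14.29°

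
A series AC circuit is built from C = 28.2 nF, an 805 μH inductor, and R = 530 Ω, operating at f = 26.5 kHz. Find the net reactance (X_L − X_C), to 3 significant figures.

-78.9 Ω

ω = 2πf = 166500 rad/s
X_L = ωL = 134 Ω
X_C = 1/(ωC) = 213 Ω
X = 134 − 213 = -78.9 Ω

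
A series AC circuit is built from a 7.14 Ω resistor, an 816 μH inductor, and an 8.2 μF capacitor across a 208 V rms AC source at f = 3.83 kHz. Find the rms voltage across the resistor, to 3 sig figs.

91.5 V

ω = 2πf = 24060 rad/s
X_L = ωL = 19.6 Ω
X_C = 1/(ωC) = 5.07 Ω
Net reactance X = X_L − X_C = 14.6 Ω
Z = 7.14 + j14.6 Ω
|Z| = √(7.14² + 14.6²) = 16.2 Ω
I = V/|Z| = 12.8 A
V_R = I·|Z_R| = 12.8 × 7.14 = 91.5 V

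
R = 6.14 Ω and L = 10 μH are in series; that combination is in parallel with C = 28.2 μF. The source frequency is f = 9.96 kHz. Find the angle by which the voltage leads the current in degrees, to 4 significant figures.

-84.73°

ω = 2πf = 62580 rad/s
X_L = ωL = 0.6258 Ω
X_C = 1/(ωC) = 0.5666 Ω
Branch 1 (R+jX_L): Z₁ = 6.140 + j0.6258 Ω, |Z₁| = 6.172 Ω
Branch 2 (−jX_C): Z₂ = −j0.5666 Ω
Parallel: Z = Z₁Z₂/(Z₁+Z₂), |Z| = 0.5696 Ω, ∠Z = -84.73°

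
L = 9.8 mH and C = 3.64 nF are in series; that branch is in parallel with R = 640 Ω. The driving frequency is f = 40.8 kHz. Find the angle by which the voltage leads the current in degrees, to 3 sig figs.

24.0°

ω = 2πf = 256400 rad/s
X_L = ωL = 2510 Ω
X_C = 1/(ωC) = 1070 Ω
Branch 1: Z₁ = R = 640 Ω
Branch 2 (series LC): Z₂ = j(X_L − X_C) = j1440 Ω
Parallel: Z = Z₁Z₂/(Z₁+Z₂), |Z| = 585 Ω, ∠Z = 24.0°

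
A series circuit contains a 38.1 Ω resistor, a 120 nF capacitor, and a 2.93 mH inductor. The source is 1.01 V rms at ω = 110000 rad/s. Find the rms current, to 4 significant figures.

4.049 mA

X_L = ωL = 322.3 Ω
X_C = 1/(ωC) = 75.76 Ω
Net reactance X = X_L − X_C = 246.5 Ω
Z = 38.10 + j246.5 Ω
|Z| = √(38.10² + 246.5²) = 249.5 Ω
I = V/|Z| = 1.01/249.5 = 4.049 mA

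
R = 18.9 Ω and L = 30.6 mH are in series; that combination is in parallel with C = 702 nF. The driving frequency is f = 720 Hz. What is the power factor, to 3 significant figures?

ω = 2πf = 4524 rad/s
X_L = ωL = 138 Ω
X_C = 1/(ωC) = 315 Ω
Branch 1 (R+jX_L): Z₁ = 18.9 + j138 Ω, |Z₁| = 140 Ω
Branch 2 (−jX_C): Z₂ = −j315 Ω
Parallel: Z = Z₁Z₂/(Z₁+Z₂), |Z| = 248 Ω, ∠Z = 76.1°
cos φ = cos(76.1°) = 0.240

0.240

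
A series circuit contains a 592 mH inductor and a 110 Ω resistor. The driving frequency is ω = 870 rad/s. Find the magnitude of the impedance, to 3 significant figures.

527 Ω

X_L = ωL = 515 Ω
Z = 110 + j515 Ω
|Z| = √(110² + 515²) = 527 Ω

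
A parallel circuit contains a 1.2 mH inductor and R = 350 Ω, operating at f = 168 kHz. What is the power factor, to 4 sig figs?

ω = 2πf = 1.056e+06 rad/s
X_L = ωL = 1267 Ω
Parallel: admittances add. Y = 1/R + 1/(jωL)
Y = (0.002857 − j0.0007895) S
|Y| = 0.002964 S → |Z| = 1/|Y| = 337.4 Ω, ∠Z = −∠Y = 15.45°
cos φ = cos(15.45°) = 0.9639

0.9639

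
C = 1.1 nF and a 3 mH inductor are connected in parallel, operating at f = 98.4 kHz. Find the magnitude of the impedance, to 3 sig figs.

ω = 2πf = 618300 rad/s
X_L = ωL = 1850 Ω
X_C = 1/(ωC) = 1470 Ω
Parallel: admittances add. Y = 1/(jωL) + jωC
Y = (0 + j0.000141) S
|Y| = 0.000141 S → |Z| = 1/|Y| = 7090 Ω, ∠Z = −∠Y = -90.0°

7090 Ω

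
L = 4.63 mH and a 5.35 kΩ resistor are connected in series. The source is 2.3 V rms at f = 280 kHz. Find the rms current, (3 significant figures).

236 μA

ω = 2πf = 1.759e+06 rad/s
X_L = ωL = 8150 Ω
Z = 5350 + j8150 Ω
|Z| = √(5350² + 8150²) = 9750 Ω
I = V/|Z| = 2.3/9750 = 236 μA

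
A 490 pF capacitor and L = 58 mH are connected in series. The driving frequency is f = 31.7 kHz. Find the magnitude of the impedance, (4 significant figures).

1306 Ω

ω = 2πf = 199200 rad/s
X_L = ωL = 11550 Ω
X_C = 1/(ωC) = 10250 Ω
Net reactance X = X_L − X_C = 1306 Ω
Z = j1306 Ω
|Z| = √(0² + 1306²) = 1306 Ω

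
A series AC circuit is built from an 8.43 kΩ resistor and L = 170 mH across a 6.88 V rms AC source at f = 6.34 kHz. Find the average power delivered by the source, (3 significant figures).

ω = 2πf = 39840 rad/s
X_L = ωL = 6770 Ω
Z = 8430 + j6770 Ω
|Z| = √(8430² + 6770²) = 10800 Ω
∠Z = arctan(6770/8430) = 38.8°
I = V/|Z| = 636 μA
P = VI cos φ = 6.88 × 0.000636 × cos(38.8°) = 3.41 mW

3.41 mW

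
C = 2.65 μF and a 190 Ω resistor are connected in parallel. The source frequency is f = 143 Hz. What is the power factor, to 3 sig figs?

0.911

ω = 2πf = 898.5 rad/s
X_C = 1/(ωC) = 420 Ω
Parallel: admittances add. Y = 1/R + jωC
Y = (0.00526 + j0.00238) S
|Y| = 0.00578 S → |Z| = 1/|Y| = 173 Ω, ∠Z = −∠Y = -24.3°
cos φ = cos(-24.3°) = 0.911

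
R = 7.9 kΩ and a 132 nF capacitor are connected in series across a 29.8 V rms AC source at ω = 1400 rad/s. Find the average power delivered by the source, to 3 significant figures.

76.5 mW

X_C = 1/(ωC) = 5410 Ω
Z = 7900 − j5410 Ω
|Z| = √(7900² + 5410²) = 9580 Ω
∠Z = arctan(-5410/7900) = -34.4°
I = V/|Z| = 3.11 mA
P = VI cos φ = 29.8 × 0.00311 × cos(-34.4°) = 76.5 mW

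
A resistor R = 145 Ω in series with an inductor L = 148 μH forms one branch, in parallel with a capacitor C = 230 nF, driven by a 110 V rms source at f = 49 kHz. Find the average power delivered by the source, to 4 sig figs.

75.95 W

ω = 2πf = 307900 rad/s
X_L = ωL = 45.57 Ω
X_C = 1/(ωC) = 14.12 Ω
Branch 1 (R+jX_L): Z₁ = 145.0 + j45.57 Ω, |Z₁| = 152.0 Ω
Branch 2 (−jX_C): Z₂ = −j14.12 Ω
Parallel: Z = Z₁Z₂/(Z₁+Z₂), |Z| = 14.47 Ω, ∠Z = -84.79°
I = V/|Z| = 7.604 A
P = VI cos φ = 110 × 7.604 × cos(-84.79°) = 75.95 W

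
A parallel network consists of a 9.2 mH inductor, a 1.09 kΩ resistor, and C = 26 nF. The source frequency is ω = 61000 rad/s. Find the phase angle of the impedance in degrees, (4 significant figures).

X_L = ωL = 561.2 Ω
X_C = 1/(ωC) = 630.5 Ω
Parallel: admittances add. Y = 1/R + 1/(jωL) + jωC
Y = (0.0009174 − j0.0001959) S
|Y| = 0.0009381 S → |Z| = 1/|Y| = 1066 Ω, ∠Z = −∠Y = 12.05°

12.05°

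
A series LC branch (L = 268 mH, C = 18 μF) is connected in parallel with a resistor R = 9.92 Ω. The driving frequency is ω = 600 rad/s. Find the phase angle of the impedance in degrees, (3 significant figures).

8.28°

X_L = ωL = 161 Ω
X_C = 1/(ωC) = 92.6 Ω
Branch 1: Z₁ = R = 9.92 Ω
Branch 2 (series LC): Z₂ = j(X_L − X_C) = j68.2 Ω
Parallel: Z = Z₁Z₂/(Z₁+Z₂), |Z| = 9.82 Ω, ∠Z = 8.28°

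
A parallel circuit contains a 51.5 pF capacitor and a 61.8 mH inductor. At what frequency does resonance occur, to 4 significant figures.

89.21 kHz

ω₀ = 1/√(LC) = 1/√(0.0618 × 5.15e-11) = 560500 rad/s
f₀ = ω₀/(2π) = 89.21 kHz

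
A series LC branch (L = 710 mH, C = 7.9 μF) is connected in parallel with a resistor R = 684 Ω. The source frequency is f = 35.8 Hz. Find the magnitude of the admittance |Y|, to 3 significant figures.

2.88 mS

ω = 2πf = 224.9 rad/s
X_L = ωL = 160 Ω
X_C = 1/(ωC) = 563 Ω
Branch 1: Z₁ = R = 684 Ω
Branch 2 (series LC): Z₂ = j(X_L − X_C) = −j403 Ω
Parallel: Z = Z₁Z₂/(Z₁+Z₂), |Z| = 347 Ω, ∠Z = -59.5°
|Y| = 1/|Z| = 2.88 mS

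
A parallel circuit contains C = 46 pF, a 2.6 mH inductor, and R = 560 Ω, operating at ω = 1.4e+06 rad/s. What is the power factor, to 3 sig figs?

0.993

X_L = ωL = 3640 Ω
X_C = 1/(ωC) = 15500 Ω
Parallel: admittances add. Y = 1/R + 1/(jωL) + jωC
Y = (0.00179 − j0.000210) S
|Y| = 0.00180 S → |Z| = 1/|Y| = 556 Ω, ∠Z = −∠Y = 6.72°
cos φ = cos(6.72°) = 0.993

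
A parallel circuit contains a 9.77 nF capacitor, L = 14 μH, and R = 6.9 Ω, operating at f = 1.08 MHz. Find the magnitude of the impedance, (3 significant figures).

6.44 Ω

ω = 2πf = 6.786e+06 rad/s
X_L = ωL = 95.0 Ω
X_C = 1/(ωC) = 15.1 Ω
Parallel: admittances add. Y = 1/R + 1/(jωL) + jωC
Y = (0.145 + j0.0558) S
|Y| = 0.155 S → |Z| = 1/|Y| = 6.44 Ω, ∠Z = −∠Y = -21.0°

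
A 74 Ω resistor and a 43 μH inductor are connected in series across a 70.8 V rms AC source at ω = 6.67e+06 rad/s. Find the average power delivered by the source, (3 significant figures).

X_L = ωL = 287 Ω
Z = 74.0 + j287 Ω
|Z| = √(74.0² + 287²) = 296 Ω
∠Z = arctan(287/74.0) = 75.5°
I = V/|Z| = 239 mA
P = VI cos φ = 70.8 × 0.239 × cos(75.5°) = 4.23 W

4.23 W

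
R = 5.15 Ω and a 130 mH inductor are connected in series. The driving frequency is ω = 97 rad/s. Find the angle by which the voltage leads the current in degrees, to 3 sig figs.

67.8°

X_L = ωL = 12.6 Ω
Z = 5.15 + j12.6 Ω
|Z| = √(5.15² + 12.6²) = 13.6 Ω
∠Z = arctan(12.6/5.15) = 67.8°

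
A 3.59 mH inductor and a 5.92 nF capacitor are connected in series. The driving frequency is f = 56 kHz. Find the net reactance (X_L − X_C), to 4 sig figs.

783.1 Ω

ω = 2πf = 351900 rad/s
X_L = ωL = 1263 Ω
X_C = 1/(ωC) = 480.1 Ω
X = 1263 − 480.1 = 783.1 Ω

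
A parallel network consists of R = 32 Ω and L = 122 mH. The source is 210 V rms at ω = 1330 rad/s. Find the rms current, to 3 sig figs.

X_L = ωL = 162 Ω
Parallel: admittances add. Y = 1/R + 1/(jωL)
Y = (0.0312 − j0.00616) S
|Y| = 0.0319 S → |Z| = 1/|Y| = 31.4 Ω, ∠Z = −∠Y = 11.2°
I = V/|Z| = 210/31.4 = 6.69 A

6.69 A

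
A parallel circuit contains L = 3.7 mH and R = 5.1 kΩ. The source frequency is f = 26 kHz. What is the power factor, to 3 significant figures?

0.118

ω = 2πf = 163400 rad/s
X_L = ωL = 604 Ω
Parallel: admittances add. Y = 1/R + 1/(jωL)
Y = (0.000196 − j0.00165) S
|Y| = 0.00167 S → |Z| = 1/|Y| = 600 Ω, ∠Z = −∠Y = 83.2°
cos φ = cos(83.2°) = 0.118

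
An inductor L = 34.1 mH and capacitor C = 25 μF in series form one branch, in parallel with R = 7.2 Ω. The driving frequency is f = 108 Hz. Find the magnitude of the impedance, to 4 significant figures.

7.059 Ω

ω = 2πf = 678.6 rad/s
X_L = ωL = 23.14 Ω
X_C = 1/(ωC) = 58.95 Ω
Branch 1: Z₁ = R = 7.200 Ω
Branch 2 (series LC): Z₂ = j(X_L − X_C) = −j35.81 Ω
Parallel: Z = Z₁Z₂/(Z₁+Z₂), |Z| = 7.059 Ω, ∠Z = -11.37°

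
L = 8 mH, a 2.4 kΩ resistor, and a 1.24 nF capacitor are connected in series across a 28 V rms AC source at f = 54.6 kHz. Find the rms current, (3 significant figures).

ω = 2πf = 343100 rad/s
X_L = ωL = 2740 Ω
X_C = 1/(ωC) = 2350 Ω
Net reactance X = X_L − X_C = 394 Ω
Z = 2400 + j394 Ω
|Z| = √(2400² + 394²) = 2430 Ω
I = V/|Z| = 28/2430 = 11.5 mA

11.5 mA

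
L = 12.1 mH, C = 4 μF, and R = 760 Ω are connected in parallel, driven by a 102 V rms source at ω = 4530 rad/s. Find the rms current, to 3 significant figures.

135 mA

X_L = ωL = 54.8 Ω
X_C = 1/(ωC) = 55.2 Ω
Parallel: admittances add. Y = 1/R + 1/(jωL) + jωC
Y = (0.00132 − j0.000124) S
|Y| = 0.00132 S → |Z| = 1/|Y| = 757 Ω, ∠Z = −∠Y = 5.38°
I = V/|Z| = 102/757 = 135 mA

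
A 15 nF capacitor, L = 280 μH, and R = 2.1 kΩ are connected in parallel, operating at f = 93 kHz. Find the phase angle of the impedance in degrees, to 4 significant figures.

ω = 2πf = 584300 rad/s
X_L = ωL = 163.6 Ω
X_C = 1/(ωC) = 114.1 Ω
Parallel: admittances add. Y = 1/R + 1/(jωL) + jωC
Y = (0.0004762 + j0.002653) S
|Y| = 0.002695 S → |Z| = 1/|Y| = 371.0 Ω, ∠Z = −∠Y = -79.82°

-79.82°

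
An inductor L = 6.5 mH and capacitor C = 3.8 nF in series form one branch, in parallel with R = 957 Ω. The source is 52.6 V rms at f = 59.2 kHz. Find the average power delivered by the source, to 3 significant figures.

2.89 W

ω = 2πf = 372000 rad/s
X_L = ωL = 2420 Ω
X_C = 1/(ωC) = 707 Ω
Branch 1: Z₁ = R = 957 Ω
Branch 2 (series LC): Z₂ = j(X_L − X_C) = j1710 Ω
Parallel: Z = Z₁Z₂/(Z₁+Z₂), |Z| = 835 Ω, ∠Z = 29.2°
I = V/|Z| = 63.0 mA
P = VI cos φ = 52.6 × 0.0630 × cos(29.2°) = 2.89 W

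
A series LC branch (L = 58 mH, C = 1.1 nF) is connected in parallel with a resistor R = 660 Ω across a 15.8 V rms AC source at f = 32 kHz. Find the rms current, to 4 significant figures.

ω = 2πf = 201100 rad/s
X_L = ωL = 11660 Ω
X_C = 1/(ωC) = 4521 Ω
Branch 1: Z₁ = R = 660.0 Ω
Branch 2 (series LC): Z₂ = j(X_L − X_C) = j7140 Ω
Parallel: Z = Z₁Z₂/(Z₁+Z₂), |Z| = 657.2 Ω, ∠Z = 5.281°
I = V/|Z| = 15.8/657.2 = 24.04 mA

24.04 mA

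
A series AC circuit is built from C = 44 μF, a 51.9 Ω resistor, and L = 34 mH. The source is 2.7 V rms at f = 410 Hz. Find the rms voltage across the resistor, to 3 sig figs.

1.49 V

ω = 2πf = 2576 rad/s
X_L = ωL = 87.6 Ω
X_C = 1/(ωC) = 8.82 Ω
Net reactance X = X_L − X_C = 78.8 Ω
Z = 51.9 + j78.8 Ω
|Z| = √(51.9² + 78.8²) = 94.3 Ω
I = V/|Z| = 28.6 mA
V_R = I·|Z_R| = 0.0286 × 51.9 = 1.49 V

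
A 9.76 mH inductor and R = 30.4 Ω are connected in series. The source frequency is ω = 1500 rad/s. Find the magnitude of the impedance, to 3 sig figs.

X_L = ωL = 14.6 Ω
Z = 30.4 + j14.6 Ω
|Z| = √(30.4² + 14.6²) = 33.7 Ω

33.7 Ω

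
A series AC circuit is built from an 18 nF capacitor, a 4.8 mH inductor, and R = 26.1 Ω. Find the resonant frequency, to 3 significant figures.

ω₀ = 1/√(LC) = 1/√(0.0048 × 1.8e-08) = 107600 rad/s
f₀ = ω₀/(2π) = 17.1 kHz

17.1 kHz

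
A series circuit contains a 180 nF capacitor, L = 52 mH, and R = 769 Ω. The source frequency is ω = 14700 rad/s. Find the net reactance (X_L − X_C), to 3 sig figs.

X_L = ωL = 764 Ω
X_C = 1/(ωC) = 378 Ω
X = 764 − 378 = 386 Ω

386 Ω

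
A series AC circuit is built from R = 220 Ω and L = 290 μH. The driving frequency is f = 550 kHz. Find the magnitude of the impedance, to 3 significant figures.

ω = 2πf = 3.456e+06 rad/s
X_L = ωL = 1000 Ω
Z = 220 + j1000 Ω
|Z| = √(220² + 1000²) = 1030 Ω

1030 Ω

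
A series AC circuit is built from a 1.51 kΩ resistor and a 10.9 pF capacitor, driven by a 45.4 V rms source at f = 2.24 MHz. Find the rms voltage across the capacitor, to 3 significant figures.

44.2 V

ω = 2πf = 1.407e+07 rad/s
X_C = 1/(ωC) = 6520 Ω
Z = 1510 − j6520 Ω
|Z| = √(1510² + 6520²) = 6690 Ω
I = V/|Z| = 6.79 mA
V_C = I·|Z_C| = 0.00679 × 6520 = 44.2 V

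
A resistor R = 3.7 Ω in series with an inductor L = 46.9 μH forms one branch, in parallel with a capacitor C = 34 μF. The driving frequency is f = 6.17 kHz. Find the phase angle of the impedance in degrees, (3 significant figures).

ω = 2πf = 38770 rad/s
X_L = ωL = 1.82 Ω
X_C = 1/(ωC) = 0.759 Ω
Branch 1 (R+jX_L): Z₁ = 3.70 + j1.82 Ω, |Z₁| = 4.12 Ω
Branch 2 (−jX_C): Z₂ = −j0.759 Ω
Parallel: Z = Z₁Z₂/(Z₁+Z₂), |Z| = 0.813 Ω, ∠Z = -79.8°

-79.8°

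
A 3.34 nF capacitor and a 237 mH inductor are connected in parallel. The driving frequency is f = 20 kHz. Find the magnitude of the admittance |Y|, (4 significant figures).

ω = 2πf = 125700 rad/s
X_L = ωL = 29780 Ω
X_C = 1/(ωC) = 2383 Ω
Parallel: admittances add. Y = 1/(jωL) + jωC
Y = (0 + j0.0003861) S
|Y| = 0.0003861 S → |Z| = 1/|Y| = 2590 Ω, ∠Z = −∠Y = -90.00°

386.1 μS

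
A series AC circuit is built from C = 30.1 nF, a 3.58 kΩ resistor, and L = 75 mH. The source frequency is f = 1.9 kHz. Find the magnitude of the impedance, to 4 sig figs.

ω = 2πf = 11940 rad/s
X_L = ωL = 895.4 Ω
X_C = 1/(ωC) = 2783 Ω
Net reactance X = X_L − X_C = -1888 Ω
Z = 3580 − j1888 Ω
|Z| = √(3580² + 1888²) = 4047 Ω

4047 Ω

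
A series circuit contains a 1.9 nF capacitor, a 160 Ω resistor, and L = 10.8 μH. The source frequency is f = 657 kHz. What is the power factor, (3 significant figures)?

0.888

ω = 2πf = 4.128e+06 rad/s
X_L = ωL = 44.6 Ω
X_C = 1/(ωC) = 127 Ω
Net reactance X = X_L − X_C = -82.9 Ω
Z = 160 − j82.9 Ω
|Z| = √(160² + 82.9²) = 180 Ω
∠Z = arctan(-82.9/160) = -27.4°
cos φ = cos(-27.4°) = 0.888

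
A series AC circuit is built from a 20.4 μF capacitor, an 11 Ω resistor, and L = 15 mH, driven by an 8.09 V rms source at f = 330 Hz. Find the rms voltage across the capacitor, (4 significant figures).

ω = 2πf = 2073 rad/s
X_L = ωL = 31.10 Ω
X_C = 1/(ωC) = 23.64 Ω
Net reactance X = X_L − X_C = 7.460 Ω
Z = 11.00 + j7.460 Ω
|Z| = √(11.00² + 7.460²) = 13.29 Ω
I = V/|Z| = 608.7 mA
V_C = I·|Z_C| = 0.6087 × 23.64 = 14.39 V

14.39 V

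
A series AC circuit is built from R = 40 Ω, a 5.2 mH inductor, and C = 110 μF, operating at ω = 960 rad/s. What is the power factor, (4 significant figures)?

0.9938

X_L = ωL = 4.992 Ω
X_C = 1/(ωC) = 9.470 Ω
Net reactance X = X_L − X_C = -4.478 Ω
Z = 40.00 − j4.478 Ω
|Z| = √(40.00² + 4.478²) = 40.25 Ω
∠Z = arctan(-4.478/40.00) = -6.387°
cos φ = cos(-6.387°) = 0.9938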